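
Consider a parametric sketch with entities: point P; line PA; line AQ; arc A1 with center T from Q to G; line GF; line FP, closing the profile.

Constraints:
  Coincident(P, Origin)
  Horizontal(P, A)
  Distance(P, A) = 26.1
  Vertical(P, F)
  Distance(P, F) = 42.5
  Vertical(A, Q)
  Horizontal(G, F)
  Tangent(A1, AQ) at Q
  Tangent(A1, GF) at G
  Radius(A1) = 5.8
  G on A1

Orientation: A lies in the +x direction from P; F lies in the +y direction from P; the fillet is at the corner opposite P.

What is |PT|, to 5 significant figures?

41.940

P is at the origin; PA is horizontal with |PA| = 26.1 and A on the +x side, so A = (26.100, 0.0000). P and F share the same x with |PF| = 42.5 and F on the +y side, so F = (0.0000, 42.500). The virtual corner opposite P is at (26.100, 42.500). A1 meets AQ tangentially, so TQ is at right angles to AQ and A1 meets GF tangentially, so TG is at right angles to GF, with radius 5.8, so the center T sits 5.8 in from both sides at T = (20.300, 36.700). Then |PT| = |T − P| = 41.940.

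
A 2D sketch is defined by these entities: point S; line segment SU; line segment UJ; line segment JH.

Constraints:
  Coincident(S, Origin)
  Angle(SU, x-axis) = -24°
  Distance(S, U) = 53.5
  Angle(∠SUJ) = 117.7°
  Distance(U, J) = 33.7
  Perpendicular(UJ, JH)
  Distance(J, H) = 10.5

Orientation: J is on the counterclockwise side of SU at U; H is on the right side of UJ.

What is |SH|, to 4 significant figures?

82.34

∠SUJ = 117.7°, so UJ runs at -24.0° + (180° − 117.7°) = 38.30° from the x-axis; with |UJ| = 33.7, J = U + 33.7·(cos 38.30°, sin 38.30°) = (75.32, -0.8739). UJ is perpendicular to JH; with |JH| = 10.5 on the right of UJ, H = J + 10.5·(0.6198, -0.7848) = (81.83, -9.114). Then |SH| = |H − S| = 82.34.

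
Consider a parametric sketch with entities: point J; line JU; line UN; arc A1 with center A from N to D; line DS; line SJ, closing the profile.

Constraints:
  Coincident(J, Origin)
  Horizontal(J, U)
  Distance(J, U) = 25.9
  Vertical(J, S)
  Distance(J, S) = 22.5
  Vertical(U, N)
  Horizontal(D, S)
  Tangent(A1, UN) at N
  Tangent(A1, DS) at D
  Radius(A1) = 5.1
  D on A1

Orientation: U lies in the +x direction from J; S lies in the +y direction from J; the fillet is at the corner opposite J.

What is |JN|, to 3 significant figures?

31.2

J is at the origin; J and U share the same y with |JU| = 25.9 and U on the +x side, so U = (25.9, 0.00). J and S share the same x with |JS| = 22.5 and S on the +y side, so S = (0.00, 22.5). The virtual corner opposite J is at (25.9, 22.5). The tangent condition forces AN to be normal to UN and since A1 is tangent to DS there, AD ⟂ DS, with radius 5.1, so the center A sits 5.1 in from both sides at A = (20.8, 17.4). That places the tangent points at N = (25.9, 17.4) on UN and D = (20.8, 22.5) on DS. Then |JN| = |N − J| = 31.2.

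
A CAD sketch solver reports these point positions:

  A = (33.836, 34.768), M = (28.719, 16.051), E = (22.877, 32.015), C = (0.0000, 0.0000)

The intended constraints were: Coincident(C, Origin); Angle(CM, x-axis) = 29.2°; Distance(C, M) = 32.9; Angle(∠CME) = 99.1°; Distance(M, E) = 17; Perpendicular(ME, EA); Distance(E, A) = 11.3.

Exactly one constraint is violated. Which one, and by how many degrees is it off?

Perpendicular(ME, EA) — off by 6.00°.

C = (0.00, 0.00) ✓; CM at 29.20° ✓; |CM| = 32.90 ✓; ∠CME = 99.10° ✓; |ME| = 17.00 ✓; ∠(ME, EA) = 96.00° ✗; |EA| = 11.30 ✓.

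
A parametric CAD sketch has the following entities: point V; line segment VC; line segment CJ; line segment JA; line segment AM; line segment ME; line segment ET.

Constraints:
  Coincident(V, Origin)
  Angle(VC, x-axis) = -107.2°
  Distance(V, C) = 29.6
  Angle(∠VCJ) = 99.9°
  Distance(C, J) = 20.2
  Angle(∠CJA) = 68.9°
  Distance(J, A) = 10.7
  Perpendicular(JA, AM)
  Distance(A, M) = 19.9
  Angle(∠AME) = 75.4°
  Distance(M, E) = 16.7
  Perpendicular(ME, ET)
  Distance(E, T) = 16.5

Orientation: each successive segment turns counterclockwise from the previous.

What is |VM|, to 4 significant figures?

26.50

V is at the origin; VC runs at -107.2° with length 29.6, so C = (-8.753, -28.28). ∠VCJ = 99.9° gives CJ at -27.10° from the x-axis; with |CJ| = 20.2, J = (9.229, -37.48). ∠CJA = 68.9° gives JA at 84.00° from the x-axis; with |JA| = 10.7, A = (10.35, -26.84). JA ⟂ AM, so AM runs at 174.0°; with |AM| = 19.9, M = (-9.443, -24.76). Then |VM| = |M − V| = 26.50.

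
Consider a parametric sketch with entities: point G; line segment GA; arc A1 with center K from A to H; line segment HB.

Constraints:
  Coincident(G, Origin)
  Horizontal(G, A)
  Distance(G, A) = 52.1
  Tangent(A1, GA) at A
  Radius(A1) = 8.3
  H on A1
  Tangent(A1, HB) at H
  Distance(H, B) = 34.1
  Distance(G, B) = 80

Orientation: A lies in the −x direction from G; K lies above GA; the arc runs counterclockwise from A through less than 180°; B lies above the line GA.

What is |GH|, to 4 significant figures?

48.32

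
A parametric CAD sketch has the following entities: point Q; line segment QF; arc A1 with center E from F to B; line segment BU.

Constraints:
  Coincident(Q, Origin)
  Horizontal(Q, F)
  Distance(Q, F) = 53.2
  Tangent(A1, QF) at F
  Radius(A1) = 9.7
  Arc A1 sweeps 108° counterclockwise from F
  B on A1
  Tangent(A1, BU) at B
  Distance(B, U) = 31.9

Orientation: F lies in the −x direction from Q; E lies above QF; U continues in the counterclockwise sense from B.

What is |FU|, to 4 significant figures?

43.04

On A1, F sits at bearing -90° from E; a 108° counterclockwise sweep puts B at bearing 18°, so B = E + 9.7·(cos 18°, sin 18°) = (-43.97, 12.70). Tangency of A1 to BU means the radius EB is perpendicular to BU, so BU runs along (−sin 18°, cos 18°); with |BU| = 31.9, U = (-53.83, 43.04). Then |FU| = |U − F| = 43.04.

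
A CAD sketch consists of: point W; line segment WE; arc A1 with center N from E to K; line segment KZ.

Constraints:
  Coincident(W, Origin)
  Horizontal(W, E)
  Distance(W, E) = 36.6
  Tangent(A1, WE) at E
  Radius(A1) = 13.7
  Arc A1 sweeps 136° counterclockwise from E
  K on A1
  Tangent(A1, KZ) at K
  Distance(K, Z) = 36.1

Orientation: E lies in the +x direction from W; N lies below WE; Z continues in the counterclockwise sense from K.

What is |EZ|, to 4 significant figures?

51.34

W is at the origin; WE is horizontal with |WE| = 36.6 and E on the +x side, so E = (36.60, 0.000). Since A1 is tangent to WE there, NE ⟂ WE, so N = E + (0, -13.7) = (36.60, -13.70). On A1, E sits at bearing 90° from N; a 136° counterclockwise sweep puts K at bearing 226°, so K = N + 13.7·(cos 226°, sin 226°) = (27.08, -23.55). Since A1 is tangent to KZ there, NK ⟂ KZ, so KZ runs along (−sin 226°, cos 226°); with |KZ| = 36.1, Z = (53.05, -48.63). Then |EZ| = |Z − E| = 51.34.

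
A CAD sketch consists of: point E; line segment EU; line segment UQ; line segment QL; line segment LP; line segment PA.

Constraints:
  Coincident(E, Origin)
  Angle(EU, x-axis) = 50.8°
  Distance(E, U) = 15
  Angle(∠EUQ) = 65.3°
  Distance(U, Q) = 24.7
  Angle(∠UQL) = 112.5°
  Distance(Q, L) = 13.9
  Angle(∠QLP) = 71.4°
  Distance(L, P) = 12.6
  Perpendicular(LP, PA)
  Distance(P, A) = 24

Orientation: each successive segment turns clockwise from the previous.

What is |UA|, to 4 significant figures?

18.84

∠QLP = 71.4° gives LP at 120.0° from the x-axis; with |LP| = 12.6, P = (4.855, -10.07). LP ⟂ PA, so PA runs at 30.00°; with |PA| = 24.0, A = (25.64, 1.928). Then |UA| = |A − U| = 18.84.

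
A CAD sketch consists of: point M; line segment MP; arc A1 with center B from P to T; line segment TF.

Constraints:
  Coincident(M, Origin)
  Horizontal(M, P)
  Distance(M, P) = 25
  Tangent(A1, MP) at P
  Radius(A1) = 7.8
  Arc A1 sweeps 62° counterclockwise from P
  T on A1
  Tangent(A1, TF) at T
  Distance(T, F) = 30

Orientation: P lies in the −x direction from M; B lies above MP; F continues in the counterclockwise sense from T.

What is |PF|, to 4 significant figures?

37.12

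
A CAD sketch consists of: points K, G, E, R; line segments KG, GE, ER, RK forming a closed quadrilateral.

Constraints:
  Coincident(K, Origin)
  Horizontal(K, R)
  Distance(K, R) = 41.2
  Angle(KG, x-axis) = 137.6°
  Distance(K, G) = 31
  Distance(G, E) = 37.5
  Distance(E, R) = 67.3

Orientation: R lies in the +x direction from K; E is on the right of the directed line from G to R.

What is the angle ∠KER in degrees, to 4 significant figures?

20.35°

K is at the origin; K and R share the same y with |KR| = 41.2 and R in +x, so R = (41.2, 0). KG runs at 137.6° with |KG| = 31.0, so G = (-22.89, 20.90). E is determined by |GE| = 37.5 and |ER| = 67.3 together: it lies at the intersection of circle(G, 37.5) and circle(R, 67.3). With |GR| = 67.41, the foot of the radical line on GR is 10.54 from G and the perpendicular offset is √(37.5² − 10.54²) = 35.99. Taking the right-of-GR solution: E = (-24.03, -16.58).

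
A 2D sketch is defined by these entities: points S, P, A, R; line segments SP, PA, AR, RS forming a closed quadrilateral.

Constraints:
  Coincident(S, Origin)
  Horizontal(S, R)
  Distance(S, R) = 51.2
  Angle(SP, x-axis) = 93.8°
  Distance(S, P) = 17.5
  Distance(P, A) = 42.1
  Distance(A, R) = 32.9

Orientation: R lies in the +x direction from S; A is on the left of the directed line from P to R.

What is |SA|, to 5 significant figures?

49.409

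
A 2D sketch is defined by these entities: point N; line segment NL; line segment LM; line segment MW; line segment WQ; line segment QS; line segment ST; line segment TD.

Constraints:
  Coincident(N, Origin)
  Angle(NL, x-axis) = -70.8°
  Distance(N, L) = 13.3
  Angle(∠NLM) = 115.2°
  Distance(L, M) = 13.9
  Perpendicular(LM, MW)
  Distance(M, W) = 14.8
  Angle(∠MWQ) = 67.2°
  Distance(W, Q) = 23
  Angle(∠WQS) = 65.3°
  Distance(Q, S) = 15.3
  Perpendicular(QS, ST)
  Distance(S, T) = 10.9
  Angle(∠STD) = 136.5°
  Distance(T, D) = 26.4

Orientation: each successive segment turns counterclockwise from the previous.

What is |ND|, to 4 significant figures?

24.41

The perpendicularity gives ST at right angles to QS, so ST runs at 41.50°; with |ST| = 10.9, T = (16.03, -10.18). ∠STD = 136.5° gives TD at 85.00° from the x-axis; with |TD| = 26.4, D = (18.33, 16.12). Then |ND| = |D − N| = 24.41.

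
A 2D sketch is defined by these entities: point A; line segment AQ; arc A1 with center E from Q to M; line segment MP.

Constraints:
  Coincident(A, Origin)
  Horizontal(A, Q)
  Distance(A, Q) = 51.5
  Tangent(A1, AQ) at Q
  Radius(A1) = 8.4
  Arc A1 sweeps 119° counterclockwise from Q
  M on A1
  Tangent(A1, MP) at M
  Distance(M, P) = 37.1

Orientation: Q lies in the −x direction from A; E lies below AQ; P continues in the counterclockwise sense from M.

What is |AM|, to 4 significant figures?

60.15

A1 meets AQ tangentially, so EQ is at right angles to AQ, so E = Q + (0, -8.4) = (-51.50, -8.400). On A1, Q sits at bearing 90° from E; a 119° counterclockwise sweep puts M at bearing 209°, so M = E + 8.4·(cos 209°, sin 209°) = (-58.85, -12.47). Then |AM| = |M − A| = 60.15.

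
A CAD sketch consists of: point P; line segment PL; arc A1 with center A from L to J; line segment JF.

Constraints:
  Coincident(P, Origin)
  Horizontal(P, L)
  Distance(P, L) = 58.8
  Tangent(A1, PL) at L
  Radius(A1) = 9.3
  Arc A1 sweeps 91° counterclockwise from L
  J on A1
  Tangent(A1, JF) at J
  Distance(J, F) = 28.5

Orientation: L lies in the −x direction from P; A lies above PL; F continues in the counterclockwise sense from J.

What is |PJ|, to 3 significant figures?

50.4

Tangency of A1 to PL means the radius AL is perpendicular to PL, so A = L + (0, 9.3) = (-58.8, 9.30). On A1, L sits at bearing -90° from A; a 91° counterclockwise sweep puts J at bearing 1°, so J = A + 9.3·(cos 1°, sin 1°) = (-49.5, 9.46). Then |PJ| = |J − P| = 50.4.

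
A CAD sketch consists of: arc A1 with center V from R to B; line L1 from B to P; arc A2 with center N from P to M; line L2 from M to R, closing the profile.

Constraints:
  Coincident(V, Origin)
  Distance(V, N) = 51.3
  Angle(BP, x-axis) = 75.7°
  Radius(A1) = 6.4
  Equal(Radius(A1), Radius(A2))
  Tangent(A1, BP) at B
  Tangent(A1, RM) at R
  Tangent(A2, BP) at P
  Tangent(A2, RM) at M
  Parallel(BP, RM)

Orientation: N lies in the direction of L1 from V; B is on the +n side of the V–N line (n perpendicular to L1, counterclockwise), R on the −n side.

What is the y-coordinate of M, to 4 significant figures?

48.13

Tangency of A1 to both parallel lines with radius 6.4 puts B and R at V ± 6.4·n: B = (-6.202, 1.581), R = (6.202, -1.581). Equal radii place P and M the same way about N: P = N + 6.4·n = (6.469, 51.29), M = N − 6.4·n = (18.87, 48.13). So M.y = 48.13.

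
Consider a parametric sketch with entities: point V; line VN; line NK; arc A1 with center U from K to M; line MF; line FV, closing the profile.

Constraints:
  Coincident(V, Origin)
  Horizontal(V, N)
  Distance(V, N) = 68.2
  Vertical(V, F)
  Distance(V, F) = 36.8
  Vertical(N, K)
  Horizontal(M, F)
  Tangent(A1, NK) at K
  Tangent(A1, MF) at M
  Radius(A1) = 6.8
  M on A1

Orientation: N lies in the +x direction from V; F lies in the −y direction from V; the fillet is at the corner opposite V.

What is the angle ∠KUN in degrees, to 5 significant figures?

77.229°

The virtual corner opposite V is at (68.200, -36.800). The tangent condition forces UK to be normal to NK and tangency of A1 to MF means the radius UM is perpendicular to MF, with radius 6.8, so the center U sits 6.8 in from both sides at U = (61.400, -30.000). That places the tangent points at K = (68.200, -30.000) on NK and M = (61.400, -36.800) on MF. Then cos ∠KUN = UK·UN / (|UK||UN|), giving 77.229°.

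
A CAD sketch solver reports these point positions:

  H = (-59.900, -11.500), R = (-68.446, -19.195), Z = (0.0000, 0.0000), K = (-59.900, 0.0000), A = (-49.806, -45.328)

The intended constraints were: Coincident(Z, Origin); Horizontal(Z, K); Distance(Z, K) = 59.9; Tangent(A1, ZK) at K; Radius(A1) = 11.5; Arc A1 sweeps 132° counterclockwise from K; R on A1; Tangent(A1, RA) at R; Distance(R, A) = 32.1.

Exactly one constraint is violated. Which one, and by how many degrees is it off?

Tangent(A1, RA) at R — off by 6.50°.

Z = (0.00, 0.00) ✓; Z.y = 0.00, K.y = 0.00 ✓; |ZK| = 59.90 ✓; ∠(HK, KZ) = 90.00° ✓; |HK| = 11.50 ✓; bearing(H→R) − bearing(H→K) = 132.0° ✓; |HR| = 11.50 ✓; ∠(HR, RA) = 96.50° ✗; |RA| = 32.10 ✓.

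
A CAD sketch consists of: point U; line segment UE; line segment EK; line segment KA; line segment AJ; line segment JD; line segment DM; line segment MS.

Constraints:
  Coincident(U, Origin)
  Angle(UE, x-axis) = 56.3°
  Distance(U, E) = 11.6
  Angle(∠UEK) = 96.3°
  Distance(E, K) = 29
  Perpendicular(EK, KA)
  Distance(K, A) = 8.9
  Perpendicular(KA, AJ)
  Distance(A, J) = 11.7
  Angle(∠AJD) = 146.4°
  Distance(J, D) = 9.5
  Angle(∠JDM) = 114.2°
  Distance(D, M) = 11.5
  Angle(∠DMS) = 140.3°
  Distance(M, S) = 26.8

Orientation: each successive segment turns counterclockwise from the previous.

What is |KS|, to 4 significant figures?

25.38

U is at the origin; UE runs at 56.3° with length 11.6, so E = (6.436, 9.651). ∠UEK = 96.3° gives EK at 140.0° from the x-axis; with |EK| = 29.0, K = (-15.78, 28.29). The perpendicularity gives KA at right angles to EK, so KA runs at -130.0°; with |KA| = 8.9, A = (-21.50, 21.47). The perpendicularity gives AJ at right angles to KA, so AJ runs at -40.00°; with |AJ| = 11.7, J = (-12.54, 13.95). ∠AJD = 146.4° gives JD at -6.400° from the x-axis; with |JD| = 9.5, D = (-3.096, 12.89). ∠JDM = 114.2° gives DM at 59.40° from the x-axis; with |DM| = 11.5, M = (2.758, 22.79). ∠DMS = 140.3° gives MS at 99.10° from the x-axis; with |MS| = 26.8, S = (-1.481, 49.26). Then |KS| = |S − K| = 25.38.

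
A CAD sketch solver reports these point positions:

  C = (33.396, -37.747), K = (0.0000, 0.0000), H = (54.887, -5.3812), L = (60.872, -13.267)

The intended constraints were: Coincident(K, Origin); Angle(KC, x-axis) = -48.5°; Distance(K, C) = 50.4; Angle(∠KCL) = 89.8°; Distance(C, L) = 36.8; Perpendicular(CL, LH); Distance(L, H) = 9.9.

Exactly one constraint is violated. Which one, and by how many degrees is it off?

Perpendicular(CL, LH) — off by 4.50°.

K = (0.00, 0.00) ✓; KC at -48.50° ✓; |KC| = 50.40 ✓; ∠KCL = 89.80° ✓; |CL| = 36.80 ✓; ∠(CL, LH) = 85.50° ✗; |LH| = 9.900 ✓.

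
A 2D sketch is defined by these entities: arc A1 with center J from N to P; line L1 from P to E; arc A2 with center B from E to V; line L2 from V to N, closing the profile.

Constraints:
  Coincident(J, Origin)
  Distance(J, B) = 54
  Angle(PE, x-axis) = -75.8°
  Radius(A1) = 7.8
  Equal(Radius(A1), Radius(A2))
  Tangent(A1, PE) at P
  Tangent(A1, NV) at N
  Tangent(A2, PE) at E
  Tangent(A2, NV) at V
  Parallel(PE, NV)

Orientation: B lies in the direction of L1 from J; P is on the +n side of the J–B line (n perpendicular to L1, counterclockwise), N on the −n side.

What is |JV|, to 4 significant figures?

54.56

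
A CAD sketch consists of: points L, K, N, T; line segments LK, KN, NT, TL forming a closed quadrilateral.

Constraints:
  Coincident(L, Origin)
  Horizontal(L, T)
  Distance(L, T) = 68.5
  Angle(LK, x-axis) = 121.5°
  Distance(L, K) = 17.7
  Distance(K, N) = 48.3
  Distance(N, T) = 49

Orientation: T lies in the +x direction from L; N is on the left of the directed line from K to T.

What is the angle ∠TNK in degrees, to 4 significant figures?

109.0°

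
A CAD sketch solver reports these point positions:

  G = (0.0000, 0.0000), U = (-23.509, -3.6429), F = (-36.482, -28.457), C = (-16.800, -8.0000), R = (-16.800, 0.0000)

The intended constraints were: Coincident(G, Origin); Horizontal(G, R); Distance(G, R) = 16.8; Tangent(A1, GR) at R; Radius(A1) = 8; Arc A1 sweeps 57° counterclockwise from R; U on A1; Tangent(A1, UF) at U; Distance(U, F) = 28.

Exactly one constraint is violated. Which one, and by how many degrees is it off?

Tangent(A1, UF) at U — off by 5.40°.

G = (0.00, 0.00) ✓; G.y = 0.00, R.y = 0.00 ✓; |GR| = 16.80 ✓; ∠(CR, RG) = 90.00° ✓; |CR| = 8.000 ✓; bearing(C→U) − bearing(C→R) = 57.00° ✓; |CU| = 8.000 ✓; ∠(CU, UF) = 84.60° ✗; |UF| = 28.00 ✓.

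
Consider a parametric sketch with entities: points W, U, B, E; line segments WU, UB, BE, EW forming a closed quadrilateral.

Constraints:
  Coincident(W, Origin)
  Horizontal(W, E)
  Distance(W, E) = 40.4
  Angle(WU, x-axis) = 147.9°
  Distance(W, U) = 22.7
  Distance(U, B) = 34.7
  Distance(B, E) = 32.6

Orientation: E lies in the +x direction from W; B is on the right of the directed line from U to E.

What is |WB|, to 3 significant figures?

12.1

W is at the origin; WE is horizontal with |WE| = 40.4 and E in +x, so E = (40.4, 0). WU runs at 147.9° with |WU| = 22.7, so U = (-19.2, 12.1). B is determined by |UB| = 34.7 and |BE| = 32.6 together: it lies at the intersection of circle(U, 34.7) and circle(E, 32.6). With |UE| = 60.8, the foot of the radical line on UE is 31.6 from U and the perpendicular offset is √(34.7² − 31.6²) = 14.4. Taking the right-of-UE solution: B = (8.87, -8.29).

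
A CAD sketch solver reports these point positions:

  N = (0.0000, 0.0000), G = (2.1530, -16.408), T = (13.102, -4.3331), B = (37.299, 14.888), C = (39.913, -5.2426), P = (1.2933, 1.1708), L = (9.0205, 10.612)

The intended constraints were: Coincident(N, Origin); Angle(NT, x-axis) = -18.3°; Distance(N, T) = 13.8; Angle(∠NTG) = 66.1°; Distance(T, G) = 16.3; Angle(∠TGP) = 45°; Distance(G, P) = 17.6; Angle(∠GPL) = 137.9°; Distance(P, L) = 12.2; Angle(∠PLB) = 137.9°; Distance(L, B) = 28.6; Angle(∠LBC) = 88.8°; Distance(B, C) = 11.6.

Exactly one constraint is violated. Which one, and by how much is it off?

Distance(B, C) = 11.6 — off by 8.70.

N = (0.00, 0.00) ✓; NT at -18.30° ✓; |NT| = 13.80 ✓; ∠NTG = 66.10° ✓; |TG| = 16.30 ✓; ∠TGP = 45.00° ✓; |GP| = 17.60 ✓; ∠GPL = 137.9° ✓; |PL| = 12.20 ✓; ∠PLB = 137.9° ✓; |LB| = 28.60 ✓; ∠LBC = 88.80° ✓; |BC| = 20.30 ✗.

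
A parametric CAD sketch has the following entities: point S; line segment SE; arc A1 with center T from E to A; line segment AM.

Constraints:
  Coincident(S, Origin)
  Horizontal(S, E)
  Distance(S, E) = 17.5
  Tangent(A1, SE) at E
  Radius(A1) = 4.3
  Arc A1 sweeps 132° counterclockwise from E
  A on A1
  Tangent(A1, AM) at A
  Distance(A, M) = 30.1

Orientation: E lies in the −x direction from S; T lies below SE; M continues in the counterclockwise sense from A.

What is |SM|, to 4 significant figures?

29.55

S is at the origin; SE is horizontal with |SE| = 17.5 and E on the −x side, so E = (-17.50, 0.000). Tangency of A1 to SE means the radius TE is perpendicular to SE, so T = E + (0, -4.3) = (-17.50, -4.300). On A1, E sits at bearing 90° from T; a 132° counterclockwise sweep puts A at bearing 222°, so A = T + 4.3·(cos 222°, sin 222°) = (-20.70, -7.177). Since A1 is tangent to AM there, TA ⟂ AM, so AM runs along (−sin 222°, cos 222°); with |AM| = 30.1, M = (-0.5547, -29.55). Then |SM| = |M − S| = 29.55.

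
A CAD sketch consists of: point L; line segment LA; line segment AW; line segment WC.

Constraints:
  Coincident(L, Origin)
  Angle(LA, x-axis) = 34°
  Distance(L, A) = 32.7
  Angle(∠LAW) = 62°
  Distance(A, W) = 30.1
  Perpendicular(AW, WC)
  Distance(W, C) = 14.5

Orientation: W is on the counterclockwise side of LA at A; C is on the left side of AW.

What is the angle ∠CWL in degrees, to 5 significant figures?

27.058°

L is at the origin; LA runs at 34.0° with length 32.7, so A = 32.7·(cos 34.0°, sin 34.0°) = (27.110, 18.286). ∠LAW = 62.0°, so AW runs at 34.0° + (180° − 62.0°) = 152.00° from the x-axis; with |AW| = 30.1, W = A + 30.1·(cos 152.00°, sin 152.00°) = (0.53281, 32.417). AW is perpendicular to WC; with |WC| = 14.5 on the left of AW, C = W + 14.5·(-0.46947, -0.88295) = (-6.2745, 19.614). Then cos ∠CWL = WC·WL / (|WC||WL|), giving 27.058°.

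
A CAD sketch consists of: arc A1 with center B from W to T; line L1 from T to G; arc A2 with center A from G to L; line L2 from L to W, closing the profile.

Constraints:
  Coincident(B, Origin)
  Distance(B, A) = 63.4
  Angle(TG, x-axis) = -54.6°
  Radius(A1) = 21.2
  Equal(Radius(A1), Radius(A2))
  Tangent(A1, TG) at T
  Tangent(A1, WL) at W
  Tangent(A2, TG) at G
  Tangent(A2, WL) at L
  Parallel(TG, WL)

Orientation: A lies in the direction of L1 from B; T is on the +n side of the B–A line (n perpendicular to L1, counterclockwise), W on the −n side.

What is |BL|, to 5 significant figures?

66.851

The slot axis is L1's direction at -54.6°, so u = (cos -54.6°, sin -54.6°) = (0.57928, -0.81513) and n = (−sin -54.6°, cos -54.6°) = (0.81513, 0.57928). B is at the origin and A lies 63.4 along u from B, so A = 63.4·u = (36.726, -51.679). Tangency of A1 to both parallel lines with radius 21.2 puts T and W at B ± 21.2·n: T = (17.281, 12.281), W = (-17.281, -12.281). Equal radii place G and L the same way about A: G = A + 21.2·n = (54.007, -39.398), L = A − 21.2·n = (19.446, -63.960). Then |BL| = |L − B| = 66.851.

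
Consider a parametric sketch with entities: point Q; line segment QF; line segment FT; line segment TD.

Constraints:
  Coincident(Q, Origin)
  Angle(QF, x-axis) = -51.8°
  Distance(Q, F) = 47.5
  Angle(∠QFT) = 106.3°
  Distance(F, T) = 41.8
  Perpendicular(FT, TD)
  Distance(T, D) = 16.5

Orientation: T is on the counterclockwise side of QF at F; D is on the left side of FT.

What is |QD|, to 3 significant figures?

62.3

Q is at the origin; QF runs at -51.8° with length 47.5, so F = 47.5·(cos -51.8°, sin -51.8°) = (29.4, -37.3). ∠QFT = 106.3°, so FT runs at -51.8° + (180° − 106.3°) = 21.9° from the x-axis; with |FT| = 41.8, T = F + 41.8·(cos 21.9°, sin 21.9°) = (68.2, -21.7). FT ⟂ TD; with |TD| = 16.5 on the left of FT, D = T + 16.5·(-0.373, 0.928) = (62.0, -6.43). Then |QD| = |D − Q| = 62.3.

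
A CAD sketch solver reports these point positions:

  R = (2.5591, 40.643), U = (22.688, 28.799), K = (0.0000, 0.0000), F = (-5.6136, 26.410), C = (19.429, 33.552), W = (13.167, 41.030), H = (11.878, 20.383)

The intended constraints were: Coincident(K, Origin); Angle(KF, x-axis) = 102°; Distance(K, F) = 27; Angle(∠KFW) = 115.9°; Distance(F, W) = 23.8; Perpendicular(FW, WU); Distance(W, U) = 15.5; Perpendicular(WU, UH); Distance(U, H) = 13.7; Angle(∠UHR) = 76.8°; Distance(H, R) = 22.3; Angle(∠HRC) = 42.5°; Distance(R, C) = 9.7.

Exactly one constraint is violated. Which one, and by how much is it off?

Distance(R, C) = 9.7 — off by 8.60.

K = (0.00, 0.00) ✓; KF at 102.0° ✓; |KF| = 27.00 ✓; ∠KFW = 115.9° ✓; |FW| = 23.80 ✓; ∠(FW, WU) = 90.00° ✓; |WU| = 15.50 ✓; ∠(WU, UH) = 90.00° ✓; |UH| = 13.70 ✓; ∠UHR = 76.80° ✓; |HR| = 22.30 ✓; ∠HRC = 42.50° ✓; |RC| = 18.30 ✗.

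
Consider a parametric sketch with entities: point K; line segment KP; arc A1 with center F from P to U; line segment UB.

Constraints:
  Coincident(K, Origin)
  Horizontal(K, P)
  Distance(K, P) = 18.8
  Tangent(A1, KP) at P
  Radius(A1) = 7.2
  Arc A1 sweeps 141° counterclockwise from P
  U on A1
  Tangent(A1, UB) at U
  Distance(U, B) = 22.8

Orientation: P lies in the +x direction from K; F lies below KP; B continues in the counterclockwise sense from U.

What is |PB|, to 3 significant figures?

30.2

K is at the origin; K and P share the same y with |KP| = 18.8 and P on the +x side, so P = (18.8, 0.00). A1 meets KP tangentially, so FP is at right angles to KP, so F = P + (0, -7.2) = (18.8, -7.20). On A1, P sits at bearing 90° from F; a 141° counterclockwise sweep puts U at bearing 231°, so U = F + 7.2·(cos 231°, sin 231°) = (14.3, -12.8). The tangent condition forces FU to be normal to UB, so UB runs along (−sin 231°, cos 231°); with |UB| = 22.8, B = (32.0, -27.1). Then |PB| = |B − P| = 30.2.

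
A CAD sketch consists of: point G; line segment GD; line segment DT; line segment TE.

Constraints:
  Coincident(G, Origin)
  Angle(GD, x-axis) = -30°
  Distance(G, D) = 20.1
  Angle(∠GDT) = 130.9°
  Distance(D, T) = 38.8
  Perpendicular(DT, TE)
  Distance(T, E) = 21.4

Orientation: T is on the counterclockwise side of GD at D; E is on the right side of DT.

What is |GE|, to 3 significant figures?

63.6

G is at the origin; GD runs at -30.0° with length 20.1, so D = 20.1·(cos -30.0°, sin -30.0°) = (17.4, -10.0). ∠GDT = 130.9°, so DT runs at -30.0° + (180° − 130.9°) = 19.1° from the x-axis; with |DT| = 38.8, T = D + 38.8·(cos 19.1°, sin 19.1°) = (54.1, 2.65). DT ⟂ TE; with |TE| = 21.4 on the right of DT, E = T + 21.4·(0.327, -0.945) = (61.1, -17.6). Then |GE| = |E − G| = 63.6.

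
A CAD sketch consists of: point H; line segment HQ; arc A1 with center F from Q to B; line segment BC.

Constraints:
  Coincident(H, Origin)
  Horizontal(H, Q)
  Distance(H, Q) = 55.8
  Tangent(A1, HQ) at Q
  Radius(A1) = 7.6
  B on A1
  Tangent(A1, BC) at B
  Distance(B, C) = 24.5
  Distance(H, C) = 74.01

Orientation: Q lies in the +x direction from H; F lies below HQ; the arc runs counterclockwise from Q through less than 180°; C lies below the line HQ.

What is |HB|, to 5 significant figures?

51.984

H is at the origin; HQ is horizontal with |HQ| = 55.8 and Q on the +x side, so Q = (55.800, 0.0000). The tangent condition forces FQ to be normal to HQ, so F = Q + (0, -7.6) = (55.800, -7.6000). Since FB ⟂ BC (tangency), |FC| = √(7.6² + 24.5²) = 25.652 regardless of where B sits on A1. So C lies on both circle(H, 74.01) and circle(F, 25.652); the below-HQ intersection is C = (67.455, -30.451). B is the foot of the tangent from C: B = (50.357, -12.904).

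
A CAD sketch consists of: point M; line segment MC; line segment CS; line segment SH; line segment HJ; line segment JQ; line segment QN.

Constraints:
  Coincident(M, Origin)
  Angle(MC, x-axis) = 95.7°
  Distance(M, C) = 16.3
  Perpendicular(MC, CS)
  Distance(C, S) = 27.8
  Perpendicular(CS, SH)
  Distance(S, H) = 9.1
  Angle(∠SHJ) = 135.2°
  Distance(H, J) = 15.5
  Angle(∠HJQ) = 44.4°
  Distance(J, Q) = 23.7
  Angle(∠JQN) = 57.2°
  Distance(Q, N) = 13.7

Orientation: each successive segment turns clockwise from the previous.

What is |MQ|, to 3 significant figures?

26.2

M is at the origin; MC runs at 95.7° with length 16.3, so C = (-1.62, 16.2). MC ⟂ CS, so CS runs at 5.70°; with |CS| = 27.8, S = (26.0, 19.0). CS ⟂ SH, so SH runs at -84.3°; with |SH| = 9.1, H = (26.9, 9.93). ∠SHJ = 135.2° gives HJ at -129° from the x-axis; with |HJ| = 15.5, J = (17.2, -2.10). ∠HJQ = 44.4° gives JQ at 95.3° from the x-axis; with |JQ| = 23.7, Q = (15.0, 21.5). Then |MQ| = |Q − M| = 26.2.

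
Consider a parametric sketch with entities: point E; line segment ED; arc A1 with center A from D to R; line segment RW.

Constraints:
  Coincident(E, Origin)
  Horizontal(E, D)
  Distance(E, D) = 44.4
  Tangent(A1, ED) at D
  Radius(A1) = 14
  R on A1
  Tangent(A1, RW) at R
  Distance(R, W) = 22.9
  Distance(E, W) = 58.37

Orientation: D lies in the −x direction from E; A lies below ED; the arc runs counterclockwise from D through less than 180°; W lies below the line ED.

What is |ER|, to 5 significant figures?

59.938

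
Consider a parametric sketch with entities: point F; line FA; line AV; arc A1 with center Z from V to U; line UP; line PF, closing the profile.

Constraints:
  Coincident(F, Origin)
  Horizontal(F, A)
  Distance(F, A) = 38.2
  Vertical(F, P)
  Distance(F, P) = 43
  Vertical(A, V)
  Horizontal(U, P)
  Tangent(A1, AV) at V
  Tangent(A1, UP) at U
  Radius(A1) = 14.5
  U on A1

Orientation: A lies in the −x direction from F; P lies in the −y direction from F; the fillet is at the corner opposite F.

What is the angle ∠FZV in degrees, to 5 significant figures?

129.75°

F is at the origin; F and A share the same y with |FA| = 38.2 and A on the −x side, so A = (-38.200, 0.0000). FP is vertical with |FP| = 43.0 and P on the −y side, so P = (0.0000, -43.000). The virtual corner opposite F is at (-38.200, -43.000). The tangent condition forces ZV to be normal to AV and A1 meets UP tangentially, so ZU is at right angles to UP, with radius 14.5, so the center Z sits 14.5 in from both sides at Z = (-23.700, -28.500). That places the tangent points at V = (-38.200, -28.500) on AV and U = (-23.700, -43.000) on UP. Then cos ∠FZV = ZF·ZV / (|ZF||ZV|), giving 129.75°.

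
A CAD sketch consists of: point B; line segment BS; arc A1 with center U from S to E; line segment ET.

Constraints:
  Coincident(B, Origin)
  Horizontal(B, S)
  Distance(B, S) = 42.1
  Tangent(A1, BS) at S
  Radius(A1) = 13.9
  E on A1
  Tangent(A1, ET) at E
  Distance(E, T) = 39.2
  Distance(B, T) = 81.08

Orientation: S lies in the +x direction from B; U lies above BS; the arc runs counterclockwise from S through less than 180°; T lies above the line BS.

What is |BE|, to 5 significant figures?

56.626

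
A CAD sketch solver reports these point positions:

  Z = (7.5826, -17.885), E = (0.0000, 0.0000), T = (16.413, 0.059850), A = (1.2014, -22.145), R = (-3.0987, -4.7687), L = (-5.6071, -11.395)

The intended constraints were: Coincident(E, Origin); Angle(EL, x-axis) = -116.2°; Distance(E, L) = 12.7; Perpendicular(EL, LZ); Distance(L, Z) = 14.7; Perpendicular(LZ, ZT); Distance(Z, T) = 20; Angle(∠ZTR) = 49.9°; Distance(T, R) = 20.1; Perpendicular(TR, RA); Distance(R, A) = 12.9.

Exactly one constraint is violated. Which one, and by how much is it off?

Distance(R, A) = 12.9 — off by 5.00.

E = (0.00, 0.00) ✓; EL at -116.2° ✓; |EL| = 12.70 ✓; ∠(EL, LZ) = 90.00° ✓; |LZ| = 14.70 ✓; ∠(LZ, ZT) = 90.00° ✓; |ZT| = 20.00 ✓; ∠ZTR = 49.90° ✓; |TR| = 20.10 ✓; ∠(TR, RA) = 90.00° ✓; |RA| = 17.90 ✗.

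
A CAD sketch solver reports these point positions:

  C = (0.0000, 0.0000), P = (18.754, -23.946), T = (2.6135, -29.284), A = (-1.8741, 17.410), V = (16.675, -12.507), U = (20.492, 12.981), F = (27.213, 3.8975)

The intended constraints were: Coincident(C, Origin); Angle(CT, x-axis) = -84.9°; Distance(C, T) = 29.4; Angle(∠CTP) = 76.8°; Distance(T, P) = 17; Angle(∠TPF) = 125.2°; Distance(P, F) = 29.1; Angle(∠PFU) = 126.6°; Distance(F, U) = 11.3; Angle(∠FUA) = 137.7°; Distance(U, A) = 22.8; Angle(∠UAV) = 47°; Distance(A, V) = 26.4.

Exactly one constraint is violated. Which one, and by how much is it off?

Distance(A, V) = 26.4 — off by 8.80.

C = (0.00, 0.00) ✓; CT at -84.90° ✓; |CT| = 29.40 ✓; ∠CTP = 76.80° ✓; |TP| = 17.00 ✓; ∠TPF = 125.2° ✓; |PF| = 29.10 ✓; ∠PFU = 126.6° ✓; |FU| = 11.30 ✓; ∠FUA = 137.7° ✓; |UA| = 22.80 ✓; ∠UAV = 47.00° ✓; |AV| = 35.20 ✗.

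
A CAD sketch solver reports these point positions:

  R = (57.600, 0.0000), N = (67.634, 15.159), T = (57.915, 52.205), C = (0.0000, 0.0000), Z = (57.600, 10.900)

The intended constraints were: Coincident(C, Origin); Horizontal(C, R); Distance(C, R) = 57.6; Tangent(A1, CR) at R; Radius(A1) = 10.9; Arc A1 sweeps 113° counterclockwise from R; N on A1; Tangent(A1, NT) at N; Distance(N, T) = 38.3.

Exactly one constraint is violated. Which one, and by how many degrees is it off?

Tangent(A1, NT) at N — off by 8.30°.

C = (0.00, 0.00) ✓; C.y = 0.00, R.y = 0.00 ✓; |CR| = 57.60 ✓; ∠(ZR, RC) = 90.00° ✓; |ZR| = 10.90 ✓; bearing(Z→N) − bearing(Z→R) = 113.0° ✓; |ZN| = 10.90 ✓; ∠(ZN, NT) = 98.30° ✗; |NT| = 38.30 ✓.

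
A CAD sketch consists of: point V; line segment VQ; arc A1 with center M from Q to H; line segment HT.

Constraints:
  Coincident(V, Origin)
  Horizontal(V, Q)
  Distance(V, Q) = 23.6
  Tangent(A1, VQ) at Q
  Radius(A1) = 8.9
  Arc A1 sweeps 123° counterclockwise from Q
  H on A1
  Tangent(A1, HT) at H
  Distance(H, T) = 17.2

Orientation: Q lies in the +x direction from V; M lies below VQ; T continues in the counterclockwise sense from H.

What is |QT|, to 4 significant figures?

28.24

V is at the origin; VQ is horizontal with |VQ| = 23.6 and Q on the +x side, so Q = (23.60, 0.000). Since A1 is tangent to VQ there, MQ ⟂ VQ, so M = Q + (0, -8.9) = (23.60, -8.900). On A1, Q sits at bearing 90° from M; a 123° counterclockwise sweep puts H at bearing 213°, so H = M + 8.9·(cos 213°, sin 213°) = (16.14, -13.75). A1 meets HT tangentially, so MH is at right angles to HT, so HT runs along (−sin 213°, cos 213°); with |HT| = 17.2, T = (25.50, -28.17). Then |QT| = |T − Q| = 28.24.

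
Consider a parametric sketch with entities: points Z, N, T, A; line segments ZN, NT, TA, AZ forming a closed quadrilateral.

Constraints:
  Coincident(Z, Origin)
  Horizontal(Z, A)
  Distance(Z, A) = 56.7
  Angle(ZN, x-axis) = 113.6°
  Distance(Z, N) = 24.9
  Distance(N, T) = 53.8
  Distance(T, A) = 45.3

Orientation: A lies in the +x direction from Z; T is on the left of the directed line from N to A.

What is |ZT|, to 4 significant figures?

58.29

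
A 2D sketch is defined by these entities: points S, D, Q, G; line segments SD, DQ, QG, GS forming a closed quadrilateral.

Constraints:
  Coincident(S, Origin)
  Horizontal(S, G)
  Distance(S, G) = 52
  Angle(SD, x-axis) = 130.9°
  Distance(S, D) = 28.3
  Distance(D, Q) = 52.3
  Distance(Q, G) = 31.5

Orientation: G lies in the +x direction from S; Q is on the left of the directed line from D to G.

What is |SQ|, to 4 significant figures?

42.23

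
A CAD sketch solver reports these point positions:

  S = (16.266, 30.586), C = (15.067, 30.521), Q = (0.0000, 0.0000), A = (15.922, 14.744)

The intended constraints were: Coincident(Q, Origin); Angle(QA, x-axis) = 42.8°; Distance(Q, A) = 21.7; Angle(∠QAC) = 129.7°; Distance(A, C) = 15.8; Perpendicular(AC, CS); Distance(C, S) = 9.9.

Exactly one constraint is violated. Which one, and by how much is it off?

Distance(C, S) = 9.9 — off by 8.70.

Q = (0.00, 0.00) ✓; QA at 42.80° ✓; |QA| = 21.70 ✓; ∠QAC = 129.7° ✓; |AC| = 15.80 ✓; ∠(AC, CS) = 90.00° ✓; |CS| = 1.201 ✗.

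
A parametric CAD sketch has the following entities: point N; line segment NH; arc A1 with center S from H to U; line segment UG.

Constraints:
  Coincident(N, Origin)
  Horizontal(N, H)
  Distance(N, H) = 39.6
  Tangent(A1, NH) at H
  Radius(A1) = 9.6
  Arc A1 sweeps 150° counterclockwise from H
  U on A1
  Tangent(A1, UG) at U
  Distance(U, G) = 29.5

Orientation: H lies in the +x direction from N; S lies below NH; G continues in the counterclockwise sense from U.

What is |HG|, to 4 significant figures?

38.70

On A1, H sits at bearing 90° from S; a 150° counterclockwise sweep puts U at bearing 240°, so U = S + 9.6·(cos 240°, sin 240°) = (34.80, -17.91). The tangent condition forces SU to be normal to UG, so UG runs along (−sin 240°, cos 240°); with |UG| = 29.5, G = (60.35, -32.66). Then |HG| = |G − H| = 38.70.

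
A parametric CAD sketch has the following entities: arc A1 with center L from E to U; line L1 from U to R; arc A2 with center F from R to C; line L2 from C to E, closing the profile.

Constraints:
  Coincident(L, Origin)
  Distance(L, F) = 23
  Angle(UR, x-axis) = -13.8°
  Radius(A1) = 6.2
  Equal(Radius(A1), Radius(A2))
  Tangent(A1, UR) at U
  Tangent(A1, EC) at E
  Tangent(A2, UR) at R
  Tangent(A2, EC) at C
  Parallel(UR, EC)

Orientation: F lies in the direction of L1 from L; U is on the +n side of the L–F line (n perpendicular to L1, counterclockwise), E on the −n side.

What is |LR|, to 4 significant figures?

23.82

Tangency of A1 to both parallel lines with radius 6.2 puts U and E at L ± 6.2·n: U = (1.479, 6.021), E = (-1.479, -6.021). Equal radii place R and C the same way about F: R = F + 6.2·n = (23.81, 0.5348), C = F − 6.2·n = (20.86, -11.51). Then |LR| = |R − L| = 23.82.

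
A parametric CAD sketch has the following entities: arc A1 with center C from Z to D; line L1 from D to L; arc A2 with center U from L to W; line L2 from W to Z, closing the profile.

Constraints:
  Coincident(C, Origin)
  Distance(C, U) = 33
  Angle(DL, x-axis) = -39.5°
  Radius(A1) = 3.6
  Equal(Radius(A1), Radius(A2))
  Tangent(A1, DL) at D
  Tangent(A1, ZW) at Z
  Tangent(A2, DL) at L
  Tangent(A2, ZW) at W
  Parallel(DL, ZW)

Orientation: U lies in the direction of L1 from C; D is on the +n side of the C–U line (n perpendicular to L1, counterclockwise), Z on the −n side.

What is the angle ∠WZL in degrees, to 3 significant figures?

12.3°

The slot axis is L1's direction at -39.5°, so u = (cos -39.5°, sin -39.5°) = (0.772, -0.636) and n = (−sin -39.5°, cos -39.5°) = (0.636, 0.772). C is at the origin and U lies 33.0 along u from C, so U = 33.0·u = (25.5, -21.0). Tangency of A1 to both parallel lines with radius 3.6 puts D and Z at C ± 3.6·n: D = (2.29, 2.78), Z = (-2.29, -2.78). Equal radii place L and W the same way about U: L = U + 3.6·n = (27.8, -18.2), W = U − 3.6·n = (23.2, -23.8). Then cos ∠WZL = ZW·ZL / (|ZW||ZL|), giving 12.3°.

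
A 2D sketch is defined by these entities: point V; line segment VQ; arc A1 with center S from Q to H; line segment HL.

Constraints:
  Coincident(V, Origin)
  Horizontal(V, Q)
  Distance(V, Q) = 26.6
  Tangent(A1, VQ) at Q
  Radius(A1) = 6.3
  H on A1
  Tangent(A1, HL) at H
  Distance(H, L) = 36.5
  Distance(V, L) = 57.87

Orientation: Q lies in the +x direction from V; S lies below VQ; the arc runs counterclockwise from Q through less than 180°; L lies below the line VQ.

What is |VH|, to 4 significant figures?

23.51

Checks: V.y = 0.00, Q.y = 0.00 ✓; |SH| = 6.300 ✓; ∠(SH, HL) = 90.00° ✓; |HL| = 36.50 ✓; |VL| = 57.87 ✓.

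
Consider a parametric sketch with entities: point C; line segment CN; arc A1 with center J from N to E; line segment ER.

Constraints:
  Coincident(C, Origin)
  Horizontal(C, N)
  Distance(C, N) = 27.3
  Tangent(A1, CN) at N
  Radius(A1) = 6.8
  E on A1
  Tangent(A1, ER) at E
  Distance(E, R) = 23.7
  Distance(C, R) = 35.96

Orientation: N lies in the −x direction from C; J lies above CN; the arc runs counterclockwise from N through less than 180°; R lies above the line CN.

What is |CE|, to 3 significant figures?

21.5

C is at the origin; CN is horizontal with |CN| = 27.3 and N on the −x side, so N = (-27.3, 0.00). A1 meets CN tangentially, so JN is at right angles to CN, so J = N + (0, 6.8) = (-27.3, 6.80). Since JE ⟂ ER (tangency), |JR| = √(6.8² + 23.7²) = 24.7 regardless of where E sits on A1. So R lies on both circle(C, 35.96) and circle(J, 24.7); the above-CN intersection is R = (-19.5, 30.2). E is the foot of the tangent from R: E = (-20.5, 6.52).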